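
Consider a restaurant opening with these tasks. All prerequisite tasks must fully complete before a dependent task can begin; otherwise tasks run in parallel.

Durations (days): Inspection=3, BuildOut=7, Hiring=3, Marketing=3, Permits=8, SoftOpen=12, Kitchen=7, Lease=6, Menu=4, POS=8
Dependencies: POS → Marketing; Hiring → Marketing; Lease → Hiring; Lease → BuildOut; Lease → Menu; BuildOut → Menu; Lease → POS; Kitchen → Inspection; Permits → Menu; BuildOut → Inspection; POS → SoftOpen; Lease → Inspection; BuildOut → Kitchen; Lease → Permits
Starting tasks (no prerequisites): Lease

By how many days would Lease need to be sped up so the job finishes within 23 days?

3

Current finish: 26 days; target: 23.
Lease is on every critical path, so each day cut from Lease cuts the finish by one (this holds down to a finish of 21).
Need 26 − 23 = 3 days off Lease → Lease becomes 3 days, finish becomes 23.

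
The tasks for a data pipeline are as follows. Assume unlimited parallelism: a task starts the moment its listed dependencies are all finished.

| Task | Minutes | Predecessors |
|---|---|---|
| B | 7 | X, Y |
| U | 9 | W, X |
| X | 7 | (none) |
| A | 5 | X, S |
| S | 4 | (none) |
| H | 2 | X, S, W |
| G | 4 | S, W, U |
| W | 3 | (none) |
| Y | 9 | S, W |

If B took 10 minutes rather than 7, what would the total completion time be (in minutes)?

Baseline: S→Y→B = 4+9+7 = 20 → 20 minutes.
Since B is critical, the +3 change carries straight to that chain (now 23 minutes).
No other chain overtakes it, so the finish is 23 minutes.

23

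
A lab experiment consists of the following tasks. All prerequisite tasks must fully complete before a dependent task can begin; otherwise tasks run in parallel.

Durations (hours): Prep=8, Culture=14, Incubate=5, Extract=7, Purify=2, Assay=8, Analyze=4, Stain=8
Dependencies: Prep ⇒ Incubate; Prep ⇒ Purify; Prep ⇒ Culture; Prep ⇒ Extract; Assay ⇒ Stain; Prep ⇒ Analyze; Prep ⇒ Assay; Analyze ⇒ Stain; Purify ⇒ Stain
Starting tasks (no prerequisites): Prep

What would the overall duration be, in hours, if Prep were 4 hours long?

Actual critical path: Prep→Assay→Stain = 8+8+8 = 24 ⇒ 24 hours.
Prep is on the critical path; changing it to 4 makes that path 20 hours.
That remains the longest chain; total 20 hours.

20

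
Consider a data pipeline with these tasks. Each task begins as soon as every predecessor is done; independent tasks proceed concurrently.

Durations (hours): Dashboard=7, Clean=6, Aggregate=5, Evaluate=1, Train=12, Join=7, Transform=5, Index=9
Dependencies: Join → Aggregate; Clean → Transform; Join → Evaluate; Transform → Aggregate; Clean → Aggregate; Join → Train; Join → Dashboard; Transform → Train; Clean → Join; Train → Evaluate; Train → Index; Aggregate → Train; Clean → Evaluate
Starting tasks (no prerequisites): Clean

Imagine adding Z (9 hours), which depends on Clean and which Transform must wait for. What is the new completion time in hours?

46

Originally the job takes 39 hours.
With Z inserted, Transform now waits for max(Clean, Z).
New critical path: Clean→Z→Transform→Aggregate→Train→Index = 6+9+5+5+12+9 = 46 ⇒ 46 hours.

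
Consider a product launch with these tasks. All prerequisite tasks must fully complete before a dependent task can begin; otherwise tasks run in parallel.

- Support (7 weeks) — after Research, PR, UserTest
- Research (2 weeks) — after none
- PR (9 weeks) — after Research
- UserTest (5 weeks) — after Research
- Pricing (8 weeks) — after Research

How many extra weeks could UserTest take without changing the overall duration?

4

The longest chain is Research→PR→Support = 2+9+7 = 18; overall finish 18 weeks.
Longest path through UserTest: 14 weeks (earliest finish 7, latest finish 11).
So UserTest can slip 11 − 7 = 4 weeks.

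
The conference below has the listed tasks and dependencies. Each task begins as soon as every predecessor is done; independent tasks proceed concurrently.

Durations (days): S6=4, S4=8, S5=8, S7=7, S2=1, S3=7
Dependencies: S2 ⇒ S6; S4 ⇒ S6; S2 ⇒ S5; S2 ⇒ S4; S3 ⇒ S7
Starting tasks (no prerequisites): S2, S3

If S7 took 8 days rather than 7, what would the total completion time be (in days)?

15

Actual critical path: S3→S7 = 7+7 = 14 ⇒ 14 days.
Since S7 is critical, the +1 change carries straight to that chain (now 15 days).
No other chain overtakes it, so the finish is 15 days.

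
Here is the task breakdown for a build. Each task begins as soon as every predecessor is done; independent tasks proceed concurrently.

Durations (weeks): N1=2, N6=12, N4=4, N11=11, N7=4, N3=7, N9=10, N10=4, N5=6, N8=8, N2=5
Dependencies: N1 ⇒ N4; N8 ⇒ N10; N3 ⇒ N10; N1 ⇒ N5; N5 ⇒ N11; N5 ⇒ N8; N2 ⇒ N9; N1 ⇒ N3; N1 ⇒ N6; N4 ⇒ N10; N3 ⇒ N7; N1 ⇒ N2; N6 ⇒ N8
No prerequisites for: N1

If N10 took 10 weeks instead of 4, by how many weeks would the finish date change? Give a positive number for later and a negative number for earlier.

6

The binding path is N1→N6→N8→N10 = 2+12+8+4 = 26; finish at 26 weeks.
N10 lies on that path, so at 10 weeks the path becomes 32 weeks.
That remains the longest chain; total 32 weeks.
Change in finish: 32 − 26 = +6 weeks.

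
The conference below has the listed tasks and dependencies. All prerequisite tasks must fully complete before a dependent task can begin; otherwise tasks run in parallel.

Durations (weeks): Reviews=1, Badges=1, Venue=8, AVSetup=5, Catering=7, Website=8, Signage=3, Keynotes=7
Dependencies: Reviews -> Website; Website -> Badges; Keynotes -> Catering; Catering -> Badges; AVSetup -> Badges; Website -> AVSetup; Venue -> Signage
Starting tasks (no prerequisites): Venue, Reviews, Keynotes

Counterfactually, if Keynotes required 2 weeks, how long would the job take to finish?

15

Baseline: Keynotes→Catering→Badges = 7+7+1 = 15 → 15 weeks.
Since Keynotes is critical, the -5 change carries straight to that chain (now 10 weeks).
The binding chain switches to Reviews→Website→AVSetup→Badges = 1+8+5+1 = 15; finish 15 weeks.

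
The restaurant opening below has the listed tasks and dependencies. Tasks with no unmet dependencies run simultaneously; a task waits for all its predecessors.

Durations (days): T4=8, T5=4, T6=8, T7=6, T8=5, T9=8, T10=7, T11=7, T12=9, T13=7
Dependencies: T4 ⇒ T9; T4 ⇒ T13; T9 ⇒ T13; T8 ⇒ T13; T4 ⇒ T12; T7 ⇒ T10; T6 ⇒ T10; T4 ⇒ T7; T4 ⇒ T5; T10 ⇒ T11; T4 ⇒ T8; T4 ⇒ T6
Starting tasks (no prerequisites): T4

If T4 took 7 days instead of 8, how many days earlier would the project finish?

Baseline: T4→T6→T10→T11 = 8+8+7+7 = 30 → 30 days.
T4 is on the critical path; changing it to 7 makes that path 29 days.
No other chain overtakes it, so the finish is 29 days.
Change in finish: 29 − 30 = -1 days.

1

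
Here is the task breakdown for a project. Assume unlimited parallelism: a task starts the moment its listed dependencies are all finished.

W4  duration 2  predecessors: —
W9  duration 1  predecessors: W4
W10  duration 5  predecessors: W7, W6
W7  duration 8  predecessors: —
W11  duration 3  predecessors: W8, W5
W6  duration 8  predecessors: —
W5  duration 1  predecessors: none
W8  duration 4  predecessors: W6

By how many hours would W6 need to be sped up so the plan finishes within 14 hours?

Current finish: 15 hours; target: 14.
W6 is on every critical path, so each hour cut from W6 cuts the finish by one (this holds down to a finish of 13).
Need 15 − 14 = 1 hour off W6 → W6 becomes 7 hours, finish becomes 14.

1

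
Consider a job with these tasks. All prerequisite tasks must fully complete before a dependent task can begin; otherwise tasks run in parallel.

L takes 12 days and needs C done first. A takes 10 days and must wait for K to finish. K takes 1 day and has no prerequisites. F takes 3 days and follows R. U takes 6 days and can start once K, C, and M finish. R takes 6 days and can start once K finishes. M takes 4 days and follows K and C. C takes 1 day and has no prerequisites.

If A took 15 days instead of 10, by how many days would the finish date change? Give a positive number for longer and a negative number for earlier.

As given, the longest chain is C→L = 1+12 = 13, so the finish is 13 days.
A has 2 days of float (longest path through it is 11).
Now K→A = 1+15 = 16 is longest, so the finish becomes 16 days.
Change in finish: 16 − 13 = +3 days.

3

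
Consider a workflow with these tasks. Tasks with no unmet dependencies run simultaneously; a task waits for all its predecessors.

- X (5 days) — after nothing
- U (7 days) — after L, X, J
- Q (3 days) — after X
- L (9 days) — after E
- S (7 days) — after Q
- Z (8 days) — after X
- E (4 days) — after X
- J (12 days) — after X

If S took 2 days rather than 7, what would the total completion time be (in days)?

Actual critical path: X→E→L→U = 5+4+9+7 = 25 ⇒ 25 days.
S is off the critical path — its longest chain is 15 days, giving 10 of slack.
That remains the longest chain; total 25 days.

25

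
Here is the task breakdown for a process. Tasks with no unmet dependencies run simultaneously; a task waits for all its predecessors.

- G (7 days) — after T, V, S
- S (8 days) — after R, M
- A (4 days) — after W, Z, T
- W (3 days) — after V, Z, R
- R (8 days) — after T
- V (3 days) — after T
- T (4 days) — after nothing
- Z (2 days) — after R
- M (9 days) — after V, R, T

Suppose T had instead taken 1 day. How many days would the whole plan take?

33

The binding path is T→R→M→S→G = 4+8+9+8+7 = 36; finish at 36 days.
T lies on that path, so at 1 day the path becomes 33 days.
That remains the longest chain; total 33 days.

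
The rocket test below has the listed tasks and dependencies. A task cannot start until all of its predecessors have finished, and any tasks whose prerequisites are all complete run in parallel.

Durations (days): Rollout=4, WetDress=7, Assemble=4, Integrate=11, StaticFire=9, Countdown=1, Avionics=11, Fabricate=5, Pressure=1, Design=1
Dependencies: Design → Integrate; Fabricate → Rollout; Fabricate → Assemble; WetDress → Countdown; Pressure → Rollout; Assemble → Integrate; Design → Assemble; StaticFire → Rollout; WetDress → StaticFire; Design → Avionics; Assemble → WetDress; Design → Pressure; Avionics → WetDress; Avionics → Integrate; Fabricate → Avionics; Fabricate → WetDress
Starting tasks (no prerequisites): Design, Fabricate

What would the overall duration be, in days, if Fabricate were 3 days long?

Actual critical path: Fabricate→Avionics→WetDress→StaticFire→Rollout = 5+11+7+9+4 = 36 ⇒ 36 days.
Fabricate is on the critical path; changing it to 3 makes that path 34 days.
No other chain overtakes it, so the finish is 34 days.

34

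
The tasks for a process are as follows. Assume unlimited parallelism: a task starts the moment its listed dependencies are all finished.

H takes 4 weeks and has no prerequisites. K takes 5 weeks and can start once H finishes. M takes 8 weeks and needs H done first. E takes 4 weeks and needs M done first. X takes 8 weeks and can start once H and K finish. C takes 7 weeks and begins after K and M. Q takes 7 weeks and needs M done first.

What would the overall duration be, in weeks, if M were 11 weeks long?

The binding path is H→M→C = 4+8+7 = 19; finish at 19 weeks.
Since M is critical, the +3 change carries straight to that chain (now 22 weeks).
The critical path is still H→M→C; finish is now 22 weeks.

22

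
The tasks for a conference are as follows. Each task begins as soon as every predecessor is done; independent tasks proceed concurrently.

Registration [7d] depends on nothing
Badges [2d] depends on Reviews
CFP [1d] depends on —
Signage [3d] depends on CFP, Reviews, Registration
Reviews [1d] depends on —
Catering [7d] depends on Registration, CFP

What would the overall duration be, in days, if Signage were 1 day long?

Baseline: Registration→Catering = 7+7 = 14 → 14 days.
The longest path through Signage is only 10 days, so Signage has float 4.
The critical path is still Registration→Catering; finish is now 14 days.

14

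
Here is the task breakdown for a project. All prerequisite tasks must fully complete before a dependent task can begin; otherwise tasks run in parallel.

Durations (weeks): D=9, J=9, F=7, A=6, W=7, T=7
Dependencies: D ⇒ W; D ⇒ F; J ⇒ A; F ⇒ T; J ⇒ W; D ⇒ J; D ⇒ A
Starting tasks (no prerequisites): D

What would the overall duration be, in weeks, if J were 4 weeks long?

Critical path before the change: D→J→W = 9+9+7 = 25 giving 25 weeks.
J lies on that path, so at 4 weeks the path becomes 20 weeks.
New critical path: D→F→T = 9+7+7 = 23 ⇒ 23 weeks.

23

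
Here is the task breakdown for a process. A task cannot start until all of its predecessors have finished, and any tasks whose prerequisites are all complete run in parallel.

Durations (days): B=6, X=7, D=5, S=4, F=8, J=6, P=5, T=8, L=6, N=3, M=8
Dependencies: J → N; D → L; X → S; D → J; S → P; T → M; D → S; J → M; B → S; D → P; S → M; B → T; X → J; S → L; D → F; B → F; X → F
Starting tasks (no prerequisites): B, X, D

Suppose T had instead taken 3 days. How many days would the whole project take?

21

Actual critical path: B→T→M = 6+8+8 = 22 ⇒ 22 days.
Since T is critical, the -5 change carries straight to that chain (now 17 days).
Now X→J→M = 7+6+8 = 21 is longest, so the finish becomes 21 days.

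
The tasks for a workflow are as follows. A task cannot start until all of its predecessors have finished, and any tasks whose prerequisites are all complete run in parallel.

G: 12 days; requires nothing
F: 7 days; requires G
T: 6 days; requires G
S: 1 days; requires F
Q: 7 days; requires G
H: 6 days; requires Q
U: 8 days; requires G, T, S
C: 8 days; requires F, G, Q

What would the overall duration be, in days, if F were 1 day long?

Baseline: G→F→S→U = 12+7+1+8 = 28 → 28 days.
F lies on that path, so at 1 day the path becomes 22 days.
New critical path: G→Q→C = 12+7+8 = 27 ⇒ 27 days.

27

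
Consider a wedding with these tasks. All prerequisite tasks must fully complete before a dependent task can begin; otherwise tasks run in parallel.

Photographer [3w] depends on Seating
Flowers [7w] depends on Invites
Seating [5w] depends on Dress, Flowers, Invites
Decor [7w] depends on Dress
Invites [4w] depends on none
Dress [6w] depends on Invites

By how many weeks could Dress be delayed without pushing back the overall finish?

Critical path: Invites→Flowers→Seating→Photographer = 4+7+5+3 = 19, so the finish is 19 weeks.
The longest chain containing Dress totals 18 weeks.
Slack of Dress = 5 − 4 = 1 week.

1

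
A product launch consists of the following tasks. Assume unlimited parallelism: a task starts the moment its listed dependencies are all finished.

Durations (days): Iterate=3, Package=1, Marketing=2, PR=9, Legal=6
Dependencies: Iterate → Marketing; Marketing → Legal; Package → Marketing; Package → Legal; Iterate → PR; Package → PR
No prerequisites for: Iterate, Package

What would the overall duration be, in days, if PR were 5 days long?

As given, the longest chain is Iterate→PR = 3+9 = 12, so the finish is 12 days.
Since PR is critical, the -4 change carries straight to that chain (now 8 days).
Now Iterate→Marketing→Legal = 3+2+6 = 11 is longest, so the finish becomes 11 days.

11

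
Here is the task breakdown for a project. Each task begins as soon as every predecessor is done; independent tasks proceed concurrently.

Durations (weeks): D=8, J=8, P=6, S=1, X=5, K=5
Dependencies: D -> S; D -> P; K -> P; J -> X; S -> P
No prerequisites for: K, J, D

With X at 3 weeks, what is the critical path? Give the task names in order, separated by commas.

Critical path before the change: D→S→P = 8+1+6 = 15 giving 15 weeks.
The longest path through X is only 13 weeks, so X has float 2.
That remains the longest chain; total 15 weeks.

D, S, P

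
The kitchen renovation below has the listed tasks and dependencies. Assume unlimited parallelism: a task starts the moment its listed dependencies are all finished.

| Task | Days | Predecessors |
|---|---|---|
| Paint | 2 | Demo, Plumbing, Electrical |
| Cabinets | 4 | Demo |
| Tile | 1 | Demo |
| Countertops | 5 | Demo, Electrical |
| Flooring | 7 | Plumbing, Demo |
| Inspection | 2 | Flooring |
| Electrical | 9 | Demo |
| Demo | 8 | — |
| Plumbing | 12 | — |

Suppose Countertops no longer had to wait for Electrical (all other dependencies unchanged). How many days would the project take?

21

Original critical path: Demo→Electrical→Countertops = 8+9+5 = 22 ⇒ 22 days.
Without Electrical→Countertops, Countertops's earliest start moves from 17 to 8.
New critical path: Plumbing→Flooring→Inspection = 12+7+2 = 21 ⇒ 21 days.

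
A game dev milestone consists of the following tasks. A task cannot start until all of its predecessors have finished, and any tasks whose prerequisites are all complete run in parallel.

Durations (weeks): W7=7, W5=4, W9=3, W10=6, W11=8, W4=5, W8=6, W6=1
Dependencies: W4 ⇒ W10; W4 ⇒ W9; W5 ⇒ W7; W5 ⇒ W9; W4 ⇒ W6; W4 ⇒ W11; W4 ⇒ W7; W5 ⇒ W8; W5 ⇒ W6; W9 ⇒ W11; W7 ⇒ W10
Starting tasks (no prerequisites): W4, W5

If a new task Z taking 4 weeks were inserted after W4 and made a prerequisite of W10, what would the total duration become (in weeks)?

18

Originally the project takes 18 weeks.
With Z inserted, W10 now waits for max(W7, W4, Z).
New critical path: W4→W7→W10 = 5+7+6 = 18 ⇒ 18 weeks.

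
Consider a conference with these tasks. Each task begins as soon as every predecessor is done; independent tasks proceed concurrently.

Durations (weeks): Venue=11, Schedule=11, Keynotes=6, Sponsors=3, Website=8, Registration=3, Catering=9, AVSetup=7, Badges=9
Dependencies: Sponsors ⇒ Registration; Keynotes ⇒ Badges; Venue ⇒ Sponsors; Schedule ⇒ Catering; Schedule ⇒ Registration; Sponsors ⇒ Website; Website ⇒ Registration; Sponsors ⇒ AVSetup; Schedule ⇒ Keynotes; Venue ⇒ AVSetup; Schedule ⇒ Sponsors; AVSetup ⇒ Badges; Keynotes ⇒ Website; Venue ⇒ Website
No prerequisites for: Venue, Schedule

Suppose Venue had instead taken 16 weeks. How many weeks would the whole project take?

35

As given, the longest chain is Venue→Sponsors→AVSetup→Badges = 11+3+7+9 = 30, so the finish is 30 weeks.
Venue is on the critical path; changing it to 16 makes that path 35 weeks.
That remains the longest chain; total 35 weeks.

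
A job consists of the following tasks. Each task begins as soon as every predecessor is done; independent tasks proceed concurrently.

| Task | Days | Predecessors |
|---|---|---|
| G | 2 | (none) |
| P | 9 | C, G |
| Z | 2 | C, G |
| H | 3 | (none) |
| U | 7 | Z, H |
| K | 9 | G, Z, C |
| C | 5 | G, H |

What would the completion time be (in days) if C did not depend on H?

With the dependency in place, H→C→Z→K = 3+5+2+9 = 19 sets the finish at 19 days.
Without H→C, C's earliest start moves from 3 to 2.
The longest chain is now G→C→Z→K = 2+5+2+9 = 18, so the job takes 18 days.

18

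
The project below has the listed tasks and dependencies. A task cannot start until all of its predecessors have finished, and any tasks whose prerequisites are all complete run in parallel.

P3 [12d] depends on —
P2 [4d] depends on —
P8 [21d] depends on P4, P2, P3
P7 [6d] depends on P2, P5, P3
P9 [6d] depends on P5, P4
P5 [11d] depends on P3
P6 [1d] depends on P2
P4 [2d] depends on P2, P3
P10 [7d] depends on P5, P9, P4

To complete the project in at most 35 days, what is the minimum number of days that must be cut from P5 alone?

Current finish: 36 days; target: 35.
P5 is on every critical path, so each day cut from P5 cuts the finish by one (this holds down to a finish of 35).
Need 36 − 35 = 1 day off P5 → P5 becomes 10 days, finish becomes 35.

1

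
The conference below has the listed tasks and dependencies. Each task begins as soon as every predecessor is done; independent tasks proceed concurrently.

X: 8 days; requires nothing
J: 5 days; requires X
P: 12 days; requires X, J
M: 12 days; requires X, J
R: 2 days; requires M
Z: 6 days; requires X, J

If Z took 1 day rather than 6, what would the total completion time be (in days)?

27

Baseline: X→J→M→R = 8+5+12+2 = 27 → 27 days.
Z is off the critical path — its longest chain is 19 days, giving 8 of slack.
That remains the longest chain; total 27 days.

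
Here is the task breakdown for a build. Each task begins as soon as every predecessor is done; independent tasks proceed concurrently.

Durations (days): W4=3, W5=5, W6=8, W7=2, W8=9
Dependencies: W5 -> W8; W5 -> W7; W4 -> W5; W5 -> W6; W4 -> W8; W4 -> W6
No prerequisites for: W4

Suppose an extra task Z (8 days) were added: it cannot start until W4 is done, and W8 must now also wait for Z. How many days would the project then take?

20

Originally the project takes 17 days.
With Z inserted, W8 now waits for max(W4, W5, Z).
New critical path: W4→Z→W8 = 3+8+9 = 20 ⇒ 20 days.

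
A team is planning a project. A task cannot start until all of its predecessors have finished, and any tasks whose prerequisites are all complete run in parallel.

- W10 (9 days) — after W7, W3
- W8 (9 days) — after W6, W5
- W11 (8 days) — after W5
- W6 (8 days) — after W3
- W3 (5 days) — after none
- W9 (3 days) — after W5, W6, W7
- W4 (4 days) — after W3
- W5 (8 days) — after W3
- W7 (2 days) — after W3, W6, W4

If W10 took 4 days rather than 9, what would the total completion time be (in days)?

22

The binding path is W3→W6→W7→W10 = 5+8+2+9 = 24; finish at 24 days.
W10 is on the critical path; changing it to 4 makes that path 19 days.
New critical path: W3→W5→W8 = 5+8+9 = 22 ⇒ 22 days.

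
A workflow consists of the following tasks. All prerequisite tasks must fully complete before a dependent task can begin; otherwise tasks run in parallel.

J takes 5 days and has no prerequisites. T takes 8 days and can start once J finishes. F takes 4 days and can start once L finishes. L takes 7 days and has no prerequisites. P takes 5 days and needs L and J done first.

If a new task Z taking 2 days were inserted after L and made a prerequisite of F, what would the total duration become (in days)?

Originally the workflow takes 13 days.
With Z inserted, F now waits for max(L, Z).
New critical path: L→Z→F = 7+2+4 = 13 ⇒ 13 days.

13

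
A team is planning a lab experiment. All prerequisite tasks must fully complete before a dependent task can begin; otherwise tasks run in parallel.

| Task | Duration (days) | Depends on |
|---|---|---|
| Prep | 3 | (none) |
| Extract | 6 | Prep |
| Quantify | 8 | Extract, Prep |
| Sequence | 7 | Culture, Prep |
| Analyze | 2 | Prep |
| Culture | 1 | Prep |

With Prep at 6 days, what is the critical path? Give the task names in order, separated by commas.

The binding path is Prep→Extract→Quantify = 3+6+8 = 17; finish at 17 days.
Since Prep is critical, the +3 change carries straight to that chain (now 20 days).
That remains the longest chain; total 20 days.

Prep, Extract, Quantify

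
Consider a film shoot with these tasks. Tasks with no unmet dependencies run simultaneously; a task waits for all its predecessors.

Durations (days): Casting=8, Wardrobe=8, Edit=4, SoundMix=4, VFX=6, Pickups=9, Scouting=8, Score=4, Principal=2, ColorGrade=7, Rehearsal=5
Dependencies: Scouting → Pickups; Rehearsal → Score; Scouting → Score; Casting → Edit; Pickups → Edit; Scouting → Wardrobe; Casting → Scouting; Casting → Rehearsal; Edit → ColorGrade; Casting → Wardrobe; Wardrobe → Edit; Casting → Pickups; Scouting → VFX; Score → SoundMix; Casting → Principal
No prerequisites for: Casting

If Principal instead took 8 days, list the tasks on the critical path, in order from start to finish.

The binding path is Casting→Scouting→Pickups→Edit→ColorGrade = 8+8+9+4+7 = 36; finish at 36 days.
Principal has 26 days of float (longest path through it is 10).
No other chain overtakes it, so the finish is 36 days.

Casting, Scouting, Pickups, Edit, ColorGrade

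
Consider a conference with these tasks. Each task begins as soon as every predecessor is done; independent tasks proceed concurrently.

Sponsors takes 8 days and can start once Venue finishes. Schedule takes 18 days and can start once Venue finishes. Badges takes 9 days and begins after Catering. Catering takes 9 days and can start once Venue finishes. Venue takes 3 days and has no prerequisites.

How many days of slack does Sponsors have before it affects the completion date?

Critical path: Venue→Schedule = 3+18 = 21, so the finish is 21 days.
Longest path through Sponsors: 11 days (earliest finish 11, latest finish 21).
Slack of Sponsors = 13 − 3 = 10 days.

10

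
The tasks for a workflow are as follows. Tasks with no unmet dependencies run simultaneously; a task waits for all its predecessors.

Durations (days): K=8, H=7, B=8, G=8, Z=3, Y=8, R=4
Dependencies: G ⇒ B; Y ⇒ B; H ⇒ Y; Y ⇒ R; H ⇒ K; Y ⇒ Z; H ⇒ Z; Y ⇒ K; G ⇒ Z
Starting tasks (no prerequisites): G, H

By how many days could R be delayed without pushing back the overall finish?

4

The longest chain is H→Y→K = 7+8+8 = 23; overall finish 23 days.
R finishes as early as 19 and must finish by 23.
Float = 23 − 19 = 4.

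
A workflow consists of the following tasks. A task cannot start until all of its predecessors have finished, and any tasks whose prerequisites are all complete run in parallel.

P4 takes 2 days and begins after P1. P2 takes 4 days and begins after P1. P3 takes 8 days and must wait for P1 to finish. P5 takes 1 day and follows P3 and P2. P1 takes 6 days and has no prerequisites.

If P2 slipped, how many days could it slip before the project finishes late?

4

P1→P3→P5 = 6+8+1 = 15 sets the makespan at 15 days.
P2 finishes as early as 10 and must finish by 14.
Slack of P2 = 10 − 6 = 4 days.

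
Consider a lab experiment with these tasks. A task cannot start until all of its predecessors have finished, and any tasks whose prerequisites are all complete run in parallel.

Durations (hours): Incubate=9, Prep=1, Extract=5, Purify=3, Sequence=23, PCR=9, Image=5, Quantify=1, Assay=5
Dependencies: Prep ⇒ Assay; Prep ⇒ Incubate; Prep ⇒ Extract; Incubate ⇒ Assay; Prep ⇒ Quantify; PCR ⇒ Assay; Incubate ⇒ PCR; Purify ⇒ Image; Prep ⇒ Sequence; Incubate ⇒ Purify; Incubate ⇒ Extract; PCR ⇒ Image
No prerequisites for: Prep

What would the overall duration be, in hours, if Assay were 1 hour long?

Critical path before the change: Prep→Incubate→PCR→Assay = 1+9+9+5 = 24 giving 24 hours.
Assay is on the critical path; changing it to 1 makes that path 20 hours.
The binding chain switches to Prep→Incubate→PCR→Image = 1+9+9+5 = 24; finish 24 hours.

24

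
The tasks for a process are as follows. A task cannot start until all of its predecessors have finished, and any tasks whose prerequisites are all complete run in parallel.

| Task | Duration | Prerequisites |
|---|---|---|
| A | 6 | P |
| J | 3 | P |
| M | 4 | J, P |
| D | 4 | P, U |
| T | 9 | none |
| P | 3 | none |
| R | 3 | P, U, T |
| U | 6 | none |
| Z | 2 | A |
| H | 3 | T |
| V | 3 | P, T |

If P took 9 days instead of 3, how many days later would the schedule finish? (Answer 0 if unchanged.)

5

The binding path is T→R = 9+3 = 12; finish at 12 days.
P is off the critical path — its longest chain is 11 days, giving 1 of slack.
The binding chain switches to P→A→Z = 9+6+2 = 17; finish 17 days.
Change in finish: 17 − 12 = +5 days.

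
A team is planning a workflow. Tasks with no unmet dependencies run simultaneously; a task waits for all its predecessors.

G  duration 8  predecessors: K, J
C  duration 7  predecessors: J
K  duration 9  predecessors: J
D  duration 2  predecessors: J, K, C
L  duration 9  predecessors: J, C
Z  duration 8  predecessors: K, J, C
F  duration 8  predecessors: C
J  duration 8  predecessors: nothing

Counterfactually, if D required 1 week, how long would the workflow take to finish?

Baseline: J→K→Z = 8+9+8 = 25 → 25 weeks.
D has 6 weeks of float (longest path through it is 19).
That remains the longest chain; total 25 weeks.

25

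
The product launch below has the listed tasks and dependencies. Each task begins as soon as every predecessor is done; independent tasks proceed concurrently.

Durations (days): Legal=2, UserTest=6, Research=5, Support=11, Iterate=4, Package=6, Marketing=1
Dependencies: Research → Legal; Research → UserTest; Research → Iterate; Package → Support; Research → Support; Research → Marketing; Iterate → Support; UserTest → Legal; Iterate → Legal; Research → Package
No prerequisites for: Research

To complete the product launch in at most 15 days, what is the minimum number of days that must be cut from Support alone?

Current finish: 22 days; target: 15.
Support is on every critical path, so each day cut from Support cuts the finish by one (this holds down to a finish of 13).
Need 22 − 15 = 7 days off Support → Support becomes 4 days, finish becomes 15.

7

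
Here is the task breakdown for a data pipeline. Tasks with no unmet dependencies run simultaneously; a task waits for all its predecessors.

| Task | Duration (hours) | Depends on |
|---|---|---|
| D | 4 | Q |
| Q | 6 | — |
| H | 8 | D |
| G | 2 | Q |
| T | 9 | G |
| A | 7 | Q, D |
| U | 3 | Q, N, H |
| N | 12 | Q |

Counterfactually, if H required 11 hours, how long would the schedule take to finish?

24

Baseline: Q→D→H→U = 6+4+8+3 = 21 → 21 hours.
H is on the critical path; changing it to 11 makes that path 24 hours.
That remains the longest chain; total 24 hours.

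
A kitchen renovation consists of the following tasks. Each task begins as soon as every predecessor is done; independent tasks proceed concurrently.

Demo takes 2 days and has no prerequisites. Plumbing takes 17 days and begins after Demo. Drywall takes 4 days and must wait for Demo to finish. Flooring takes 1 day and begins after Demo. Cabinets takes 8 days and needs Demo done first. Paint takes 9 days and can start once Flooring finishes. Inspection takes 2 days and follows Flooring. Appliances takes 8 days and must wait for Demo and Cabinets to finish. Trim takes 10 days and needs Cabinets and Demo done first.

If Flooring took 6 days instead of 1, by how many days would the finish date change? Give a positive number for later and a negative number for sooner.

0

As given, the longest chain is Demo→Cabinets→Trim = 2+8+10 = 20, so the finish is 20 days.
Flooring has 8 days of float (longest path through it is 12).
The critical path is still Demo→Cabinets→Trim; finish is now 20 days.
Change in finish: 20 − 20 = +0 days.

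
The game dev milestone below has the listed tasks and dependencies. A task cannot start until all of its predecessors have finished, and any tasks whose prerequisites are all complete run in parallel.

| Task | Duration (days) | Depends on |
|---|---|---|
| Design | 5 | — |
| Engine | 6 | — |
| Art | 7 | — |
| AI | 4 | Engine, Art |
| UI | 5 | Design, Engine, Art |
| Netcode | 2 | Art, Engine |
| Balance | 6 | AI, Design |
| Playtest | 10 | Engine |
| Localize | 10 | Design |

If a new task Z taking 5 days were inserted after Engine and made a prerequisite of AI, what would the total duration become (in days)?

21

Originally the job takes 17 days.
With Z inserted, AI now waits for max(Engine, Art, Z).
New critical path: Engine→Z→AI→Balance = 6+5+4+6 = 21 ⇒ 21 days.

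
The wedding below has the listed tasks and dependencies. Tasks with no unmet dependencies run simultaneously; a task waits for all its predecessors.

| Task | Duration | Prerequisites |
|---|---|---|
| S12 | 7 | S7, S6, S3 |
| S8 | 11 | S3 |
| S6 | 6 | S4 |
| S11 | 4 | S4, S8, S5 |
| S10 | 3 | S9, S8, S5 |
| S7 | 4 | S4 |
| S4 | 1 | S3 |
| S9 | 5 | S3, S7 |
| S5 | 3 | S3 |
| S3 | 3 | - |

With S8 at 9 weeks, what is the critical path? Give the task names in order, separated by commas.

Critical path before the change: S3→S8→S11 = 3+11+4 = 18 giving 18 weeks.
Since S8 is critical, the -2 change carries straight to that chain (now 16 weeks).
Now S3→S4→S6→S12 = 3+1+6+7 = 17 is longest, so the finish becomes 17 weeks.

S3, S4, S6, S12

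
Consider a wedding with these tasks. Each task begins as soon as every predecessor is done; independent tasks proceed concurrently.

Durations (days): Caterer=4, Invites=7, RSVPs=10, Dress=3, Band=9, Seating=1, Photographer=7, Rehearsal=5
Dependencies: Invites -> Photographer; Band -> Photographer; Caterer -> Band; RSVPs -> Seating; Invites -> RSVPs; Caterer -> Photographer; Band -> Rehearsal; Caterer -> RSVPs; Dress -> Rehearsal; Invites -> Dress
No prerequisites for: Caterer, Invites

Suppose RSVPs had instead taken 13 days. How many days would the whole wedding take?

Actual critical path: Caterer→Band→Photographer = 4+9+7 = 20 ⇒ 20 days.
The longest path through RSVPs is only 18 days, so RSVPs has float 2.
The binding chain switches to Invites→RSVPs→Seating = 7+13+1 = 21; finish 21 days.

21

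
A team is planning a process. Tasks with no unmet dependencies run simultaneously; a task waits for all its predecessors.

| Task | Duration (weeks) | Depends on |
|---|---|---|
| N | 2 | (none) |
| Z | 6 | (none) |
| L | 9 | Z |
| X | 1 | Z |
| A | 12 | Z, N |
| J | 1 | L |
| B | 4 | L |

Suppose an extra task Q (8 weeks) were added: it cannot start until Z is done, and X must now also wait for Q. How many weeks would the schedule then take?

Originally the schedule takes 19 weeks.
With Q inserted, X now waits for max(Z, Q).
New critical path: Z→L→B = 6+9+4 = 19 ⇒ 19 weeks.

19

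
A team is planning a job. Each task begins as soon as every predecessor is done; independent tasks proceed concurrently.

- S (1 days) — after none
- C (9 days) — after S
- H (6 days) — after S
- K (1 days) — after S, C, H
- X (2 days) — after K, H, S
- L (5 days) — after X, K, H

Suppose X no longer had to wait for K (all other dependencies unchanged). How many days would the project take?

Before: longest chain S→C→K→X→L = 1+9+1+2+5 = 18, finish 18.
Without K→X, X's earliest start moves from 11 to 7.
New critical path: S→C→K→L = 1+9+1+5 = 16 ⇒ 16 days.

16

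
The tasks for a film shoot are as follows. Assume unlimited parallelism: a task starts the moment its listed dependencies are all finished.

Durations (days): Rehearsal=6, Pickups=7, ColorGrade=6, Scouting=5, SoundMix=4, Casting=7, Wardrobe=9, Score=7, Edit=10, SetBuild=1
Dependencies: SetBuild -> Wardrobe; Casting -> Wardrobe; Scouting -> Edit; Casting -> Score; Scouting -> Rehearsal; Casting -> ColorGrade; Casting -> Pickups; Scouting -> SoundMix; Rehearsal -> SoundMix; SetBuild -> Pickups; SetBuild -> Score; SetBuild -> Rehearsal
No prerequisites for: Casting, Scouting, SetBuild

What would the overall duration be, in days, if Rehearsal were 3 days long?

16

Actual critical path: Casting→Wardrobe = 7+9 = 16 ⇒ 16 days.
Rehearsal is off the critical path — its longest chain is 15 days, giving 1 of slack.
That remains the longest chain; total 16 days.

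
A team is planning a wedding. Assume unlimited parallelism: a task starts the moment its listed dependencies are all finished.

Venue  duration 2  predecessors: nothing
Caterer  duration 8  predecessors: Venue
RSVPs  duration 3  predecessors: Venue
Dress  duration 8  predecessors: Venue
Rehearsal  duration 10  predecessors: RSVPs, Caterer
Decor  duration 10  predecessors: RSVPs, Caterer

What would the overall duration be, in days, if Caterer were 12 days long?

24

Critical path before the change: Venue→Caterer→Rehearsal = 2+8+10 = 20 giving 20 days.
Caterer lies on that path, so at 12 days the path becomes 24 days.
That remains the longest chain; total 24 days.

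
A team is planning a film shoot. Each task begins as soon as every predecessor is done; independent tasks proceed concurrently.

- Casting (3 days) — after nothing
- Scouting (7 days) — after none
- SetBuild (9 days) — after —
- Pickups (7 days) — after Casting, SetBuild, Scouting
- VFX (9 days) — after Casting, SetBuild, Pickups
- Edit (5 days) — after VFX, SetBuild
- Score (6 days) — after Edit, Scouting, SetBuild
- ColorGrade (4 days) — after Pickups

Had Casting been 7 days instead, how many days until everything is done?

As given, the longest chain is SetBuild→Pickups→VFX→Edit→Score = 9+7+9+5+6 = 36, so the finish is 36 days.
Casting is off the critical path — its longest chain is 30 days, giving 6 of slack.
The critical path is still SetBuild→Pickups→VFX→Edit→Score; finish is now 36 days.

36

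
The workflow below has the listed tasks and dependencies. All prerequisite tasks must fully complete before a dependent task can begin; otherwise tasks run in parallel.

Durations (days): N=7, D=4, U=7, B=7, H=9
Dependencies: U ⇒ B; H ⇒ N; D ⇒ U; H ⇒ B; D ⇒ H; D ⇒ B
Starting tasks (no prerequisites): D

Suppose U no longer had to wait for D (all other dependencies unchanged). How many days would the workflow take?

20

With the dependency in place, D→H→N = 4+9+7 = 20 sets the finish at 20 days.
Without D→U, U's earliest start moves from 4 to 0.
New critical path: D→H→N = 4+9+7 = 20 ⇒ 20 days.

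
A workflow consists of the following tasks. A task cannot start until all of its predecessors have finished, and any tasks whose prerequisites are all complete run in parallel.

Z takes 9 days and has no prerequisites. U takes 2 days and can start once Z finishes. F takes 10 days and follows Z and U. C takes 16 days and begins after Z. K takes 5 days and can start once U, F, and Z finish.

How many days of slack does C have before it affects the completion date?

1

Critical path: Z→U→F→K = 9+2+10+5 = 26, so the finish is 26 days.
Longest path through C: 25 days (earliest finish 25, latest finish 26).
Float = 26 − 25 = 1.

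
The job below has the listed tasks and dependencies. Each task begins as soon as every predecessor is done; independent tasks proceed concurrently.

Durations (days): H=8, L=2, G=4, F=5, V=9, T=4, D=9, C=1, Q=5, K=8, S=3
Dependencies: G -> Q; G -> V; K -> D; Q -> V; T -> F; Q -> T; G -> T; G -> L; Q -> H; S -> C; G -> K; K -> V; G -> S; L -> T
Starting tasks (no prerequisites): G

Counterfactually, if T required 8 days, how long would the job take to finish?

As given, the longest chain is G→K→V = 4+8+9 = 21, so the finish is 21 days.
The longest path through T is only 18 days, so T has float 3.
The binding chain switches to G→Q→T→F = 4+5+8+5 = 22; finish 22 days.

22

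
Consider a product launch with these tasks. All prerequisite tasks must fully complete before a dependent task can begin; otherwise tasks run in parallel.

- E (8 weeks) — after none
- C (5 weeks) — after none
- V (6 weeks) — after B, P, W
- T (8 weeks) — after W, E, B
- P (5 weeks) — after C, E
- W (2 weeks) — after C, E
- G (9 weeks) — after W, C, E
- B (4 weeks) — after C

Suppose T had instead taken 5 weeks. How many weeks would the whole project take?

Critical path before the change: E→W→G = 8+2+9 = 19 giving 19 weeks.
The longest path through T is only 18 weeks, so T has float 1.
The critical path is still E→W→G; finish is now 19 weeks.

19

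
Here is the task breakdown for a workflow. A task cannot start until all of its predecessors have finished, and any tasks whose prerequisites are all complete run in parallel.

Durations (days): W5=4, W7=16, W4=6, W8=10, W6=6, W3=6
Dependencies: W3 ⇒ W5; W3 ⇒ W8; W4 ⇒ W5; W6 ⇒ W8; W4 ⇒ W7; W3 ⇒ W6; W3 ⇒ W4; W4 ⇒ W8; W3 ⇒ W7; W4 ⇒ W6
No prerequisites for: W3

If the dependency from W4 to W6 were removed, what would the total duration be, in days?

28

Original critical path: W3→W4→W6→W8 = 6+6+6+10 = 28 ⇒ 28 days.
Without W4→W6, W6's earliest start moves from 12 to 6.
New critical path: W3→W4→W7 = 6+6+16 = 28 ⇒ 28 days.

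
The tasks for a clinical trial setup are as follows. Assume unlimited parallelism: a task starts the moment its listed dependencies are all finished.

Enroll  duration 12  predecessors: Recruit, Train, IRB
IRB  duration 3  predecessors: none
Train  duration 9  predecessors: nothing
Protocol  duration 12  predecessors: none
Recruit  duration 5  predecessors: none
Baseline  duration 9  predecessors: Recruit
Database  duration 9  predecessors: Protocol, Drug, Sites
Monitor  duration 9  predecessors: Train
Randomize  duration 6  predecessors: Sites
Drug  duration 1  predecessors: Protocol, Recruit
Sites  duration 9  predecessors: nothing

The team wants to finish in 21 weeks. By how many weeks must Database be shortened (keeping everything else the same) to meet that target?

1

Current finish: 22 weeks; target: 21.
Database is on every critical path, so each week cut from Database cuts the finish by one (this holds down to a finish of 21).
Need 22 − 21 = 1 week off Database → Database becomes 8 weeks, finish becomes 21.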